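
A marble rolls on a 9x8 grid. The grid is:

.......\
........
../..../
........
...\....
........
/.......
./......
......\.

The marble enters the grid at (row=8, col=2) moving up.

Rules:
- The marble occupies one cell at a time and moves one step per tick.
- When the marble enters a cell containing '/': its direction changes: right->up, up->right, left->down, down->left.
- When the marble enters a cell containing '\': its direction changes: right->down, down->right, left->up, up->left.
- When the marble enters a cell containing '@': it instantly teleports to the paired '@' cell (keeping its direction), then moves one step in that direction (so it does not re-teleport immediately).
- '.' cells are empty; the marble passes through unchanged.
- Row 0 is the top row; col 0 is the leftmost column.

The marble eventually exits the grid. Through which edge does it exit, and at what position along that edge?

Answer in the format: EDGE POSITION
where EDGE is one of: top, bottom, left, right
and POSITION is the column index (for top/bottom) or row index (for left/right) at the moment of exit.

Answer: left 0

Derivation:
Step 1: enter (8,2), '.' pass, move up to (7,2)
Step 2: enter (7,2), '.' pass, move up to (6,2)
Step 3: enter (6,2), '.' pass, move up to (5,2)
Step 4: enter (5,2), '.' pass, move up to (4,2)
Step 5: enter (4,2), '.' pass, move up to (3,2)
Step 6: enter (3,2), '.' pass, move up to (2,2)
Step 7: enter (2,2), '/' deflects up->right, move right to (2,3)
Step 8: enter (2,3), '.' pass, move right to (2,4)
Step 9: enter (2,4), '.' pass, move right to (2,5)
Step 10: enter (2,5), '.' pass, move right to (2,6)
Step 11: enter (2,6), '.' pass, move right to (2,7)
Step 12: enter (2,7), '/' deflects right->up, move up to (1,7)
Step 13: enter (1,7), '.' pass, move up to (0,7)
Step 14: enter (0,7), '\' deflects up->left, move left to (0,6)
Step 15: enter (0,6), '.' pass, move left to (0,5)
Step 16: enter (0,5), '.' pass, move left to (0,4)
Step 17: enter (0,4), '.' pass, move left to (0,3)
Step 18: enter (0,3), '.' pass, move left to (0,2)
Step 19: enter (0,2), '.' pass, move left to (0,1)
Step 20: enter (0,1), '.' pass, move left to (0,0)
Step 21: enter (0,0), '.' pass, move left to (0,-1)
Step 22: at (0,-1) — EXIT via left edge, pos 0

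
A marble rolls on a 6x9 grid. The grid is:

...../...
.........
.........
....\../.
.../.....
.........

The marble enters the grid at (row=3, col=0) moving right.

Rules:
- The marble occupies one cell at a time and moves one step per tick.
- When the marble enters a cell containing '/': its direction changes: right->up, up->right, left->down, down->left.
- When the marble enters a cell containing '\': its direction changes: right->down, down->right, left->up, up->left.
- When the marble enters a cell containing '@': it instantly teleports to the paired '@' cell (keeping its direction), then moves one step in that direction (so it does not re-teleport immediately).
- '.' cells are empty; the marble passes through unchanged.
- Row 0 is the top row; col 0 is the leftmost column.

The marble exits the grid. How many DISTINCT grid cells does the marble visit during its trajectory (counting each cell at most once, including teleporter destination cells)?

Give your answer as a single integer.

Step 1: enter (3,0), '.' pass, move right to (3,1)
Step 2: enter (3,1), '.' pass, move right to (3,2)
Step 3: enter (3,2), '.' pass, move right to (3,3)
Step 4: enter (3,3), '.' pass, move right to (3,4)
Step 5: enter (3,4), '\' deflects right->down, move down to (4,4)
Step 6: enter (4,4), '.' pass, move down to (5,4)
Step 7: enter (5,4), '.' pass, move down to (6,4)
Step 8: at (6,4) — EXIT via bottom edge, pos 4
Distinct cells visited: 7 (path length 7)

Answer: 7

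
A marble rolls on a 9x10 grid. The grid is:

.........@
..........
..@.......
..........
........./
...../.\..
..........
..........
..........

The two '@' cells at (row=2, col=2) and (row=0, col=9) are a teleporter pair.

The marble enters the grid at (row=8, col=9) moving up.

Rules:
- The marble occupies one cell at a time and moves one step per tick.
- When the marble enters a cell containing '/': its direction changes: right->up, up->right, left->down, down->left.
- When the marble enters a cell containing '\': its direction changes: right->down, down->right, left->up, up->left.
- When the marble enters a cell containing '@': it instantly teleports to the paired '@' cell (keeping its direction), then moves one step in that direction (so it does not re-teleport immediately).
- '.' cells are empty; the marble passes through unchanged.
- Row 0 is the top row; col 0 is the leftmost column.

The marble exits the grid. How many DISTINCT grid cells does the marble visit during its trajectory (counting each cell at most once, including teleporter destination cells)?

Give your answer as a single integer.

Step 1: enter (8,9), '.' pass, move up to (7,9)
Step 2: enter (7,9), '.' pass, move up to (6,9)
Step 3: enter (6,9), '.' pass, move up to (5,9)
Step 4: enter (5,9), '.' pass, move up to (4,9)
Step 5: enter (4,9), '/' deflects up->right, move right to (4,10)
Step 6: at (4,10) — EXIT via right edge, pos 4
Distinct cells visited: 5 (path length 5)

Answer: 5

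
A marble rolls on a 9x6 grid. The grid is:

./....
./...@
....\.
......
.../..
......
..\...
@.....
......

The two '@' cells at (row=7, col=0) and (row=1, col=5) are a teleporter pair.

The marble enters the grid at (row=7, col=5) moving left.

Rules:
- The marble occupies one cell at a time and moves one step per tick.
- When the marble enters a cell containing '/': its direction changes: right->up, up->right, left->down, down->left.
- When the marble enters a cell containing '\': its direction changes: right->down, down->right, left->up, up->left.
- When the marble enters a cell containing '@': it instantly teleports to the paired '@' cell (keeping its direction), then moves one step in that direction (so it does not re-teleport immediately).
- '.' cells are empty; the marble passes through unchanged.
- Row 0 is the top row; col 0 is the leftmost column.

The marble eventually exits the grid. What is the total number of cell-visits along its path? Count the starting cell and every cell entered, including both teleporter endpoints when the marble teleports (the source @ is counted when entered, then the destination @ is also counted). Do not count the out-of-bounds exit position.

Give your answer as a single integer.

Answer: 18

Derivation:
Step 1: enter (7,5), '.' pass, move left to (7,4)
Step 2: enter (7,4), '.' pass, move left to (7,3)
Step 3: enter (7,3), '.' pass, move left to (7,2)
Step 4: enter (7,2), '.' pass, move left to (7,1)
Step 5: enter (7,1), '.' pass, move left to (7,0)
Step 6: enter (7,0), '@' teleport (7,0)->(1,5), also enter (1,5), move left to (1,4)
Step 7: enter (1,4), '.' pass, move left to (1,3)
Step 8: enter (1,3), '.' pass, move left to (1,2)
Step 9: enter (1,2), '.' pass, move left to (1,1)
Step 10: enter (1,1), '/' deflects left->down, move down to (2,1)
Step 11: enter (2,1), '.' pass, move down to (3,1)
Step 12: enter (3,1), '.' pass, move down to (4,1)
Step 13: enter (4,1), '.' pass, move down to (5,1)
Step 14: enter (5,1), '.' pass, move down to (6,1)
Step 15: enter (6,1), '.' pass, move down to (7,1)
Step 16: enter (7,1), '.' pass, move down to (8,1)
Step 17: enter (8,1), '.' pass, move down to (9,1)
Step 18: at (9,1) — EXIT via bottom edge, pos 1
Path length (cell visits): 18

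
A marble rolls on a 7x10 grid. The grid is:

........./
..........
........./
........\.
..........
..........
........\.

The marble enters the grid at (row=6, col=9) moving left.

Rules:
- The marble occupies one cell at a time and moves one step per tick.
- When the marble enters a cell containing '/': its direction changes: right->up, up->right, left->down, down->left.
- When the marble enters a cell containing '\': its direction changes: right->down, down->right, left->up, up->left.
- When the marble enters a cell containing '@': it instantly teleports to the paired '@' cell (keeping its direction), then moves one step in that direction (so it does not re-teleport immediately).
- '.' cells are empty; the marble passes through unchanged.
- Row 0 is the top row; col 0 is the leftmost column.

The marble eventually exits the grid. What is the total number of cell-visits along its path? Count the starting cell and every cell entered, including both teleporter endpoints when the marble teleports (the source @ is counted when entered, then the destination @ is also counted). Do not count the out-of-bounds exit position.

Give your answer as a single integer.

Answer: 13

Derivation:
Step 1: enter (6,9), '.' pass, move left to (6,8)
Step 2: enter (6,8), '\' deflects left->up, move up to (5,8)
Step 3: enter (5,8), '.' pass, move up to (4,8)
Step 4: enter (4,8), '.' pass, move up to (3,8)
Step 5: enter (3,8), '\' deflects up->left, move left to (3,7)
Step 6: enter (3,7), '.' pass, move left to (3,6)
Step 7: enter (3,6), '.' pass, move left to (3,5)
Step 8: enter (3,5), '.' pass, move left to (3,4)
Step 9: enter (3,4), '.' pass, move left to (3,3)
Step 10: enter (3,3), '.' pass, move left to (3,2)
Step 11: enter (3,2), '.' pass, move left to (3,1)
Step 12: enter (3,1), '.' pass, move left to (3,0)
Step 13: enter (3,0), '.' pass, move left to (3,-1)
Step 14: at (3,-1) — EXIT via left edge, pos 3
Path length (cell visits): 13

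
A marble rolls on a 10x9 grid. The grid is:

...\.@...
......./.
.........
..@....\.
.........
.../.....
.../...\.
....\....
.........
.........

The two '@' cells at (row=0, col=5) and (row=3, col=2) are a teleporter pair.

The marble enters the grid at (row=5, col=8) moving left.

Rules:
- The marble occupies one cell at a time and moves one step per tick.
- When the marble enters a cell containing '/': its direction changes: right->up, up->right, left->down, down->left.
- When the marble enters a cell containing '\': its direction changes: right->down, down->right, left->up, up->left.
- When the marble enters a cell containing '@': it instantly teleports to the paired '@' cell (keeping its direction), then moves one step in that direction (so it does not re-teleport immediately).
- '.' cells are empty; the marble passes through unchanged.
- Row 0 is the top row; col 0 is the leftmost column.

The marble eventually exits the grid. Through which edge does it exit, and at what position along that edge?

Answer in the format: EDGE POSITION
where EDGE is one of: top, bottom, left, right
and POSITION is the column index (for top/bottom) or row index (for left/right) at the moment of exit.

Step 1: enter (5,8), '.' pass, move left to (5,7)
Step 2: enter (5,7), '.' pass, move left to (5,6)
Step 3: enter (5,6), '.' pass, move left to (5,5)
Step 4: enter (5,5), '.' pass, move left to (5,4)
Step 5: enter (5,4), '.' pass, move left to (5,3)
Step 6: enter (5,3), '/' deflects left->down, move down to (6,3)
Step 7: enter (6,3), '/' deflects down->left, move left to (6,2)
Step 8: enter (6,2), '.' pass, move left to (6,1)
Step 9: enter (6,1), '.' pass, move left to (6,0)
Step 10: enter (6,0), '.' pass, move left to (6,-1)
Step 11: at (6,-1) — EXIT via left edge, pos 6

Answer: left 6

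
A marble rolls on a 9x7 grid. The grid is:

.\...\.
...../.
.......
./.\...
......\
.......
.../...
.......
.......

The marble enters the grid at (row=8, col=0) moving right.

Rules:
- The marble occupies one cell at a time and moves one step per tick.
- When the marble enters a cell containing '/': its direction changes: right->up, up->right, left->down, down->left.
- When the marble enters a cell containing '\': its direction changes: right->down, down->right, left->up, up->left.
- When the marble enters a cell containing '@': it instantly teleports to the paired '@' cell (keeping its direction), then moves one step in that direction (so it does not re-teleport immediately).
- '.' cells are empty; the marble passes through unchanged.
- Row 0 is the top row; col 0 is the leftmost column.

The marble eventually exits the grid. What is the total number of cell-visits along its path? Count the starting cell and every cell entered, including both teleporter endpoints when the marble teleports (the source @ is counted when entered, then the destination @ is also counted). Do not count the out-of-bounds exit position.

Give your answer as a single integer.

Answer: 7

Derivation:
Step 1: enter (8,0), '.' pass, move right to (8,1)
Step 2: enter (8,1), '.' pass, move right to (8,2)
Step 3: enter (8,2), '.' pass, move right to (8,3)
Step 4: enter (8,3), '.' pass, move right to (8,4)
Step 5: enter (8,4), '.' pass, move right to (8,5)
Step 6: enter (8,5), '.' pass, move right to (8,6)
Step 7: enter (8,6), '.' pass, move right to (8,7)
Step 8: at (8,7) — EXIT via right edge, pos 8
Path length (cell visits): 7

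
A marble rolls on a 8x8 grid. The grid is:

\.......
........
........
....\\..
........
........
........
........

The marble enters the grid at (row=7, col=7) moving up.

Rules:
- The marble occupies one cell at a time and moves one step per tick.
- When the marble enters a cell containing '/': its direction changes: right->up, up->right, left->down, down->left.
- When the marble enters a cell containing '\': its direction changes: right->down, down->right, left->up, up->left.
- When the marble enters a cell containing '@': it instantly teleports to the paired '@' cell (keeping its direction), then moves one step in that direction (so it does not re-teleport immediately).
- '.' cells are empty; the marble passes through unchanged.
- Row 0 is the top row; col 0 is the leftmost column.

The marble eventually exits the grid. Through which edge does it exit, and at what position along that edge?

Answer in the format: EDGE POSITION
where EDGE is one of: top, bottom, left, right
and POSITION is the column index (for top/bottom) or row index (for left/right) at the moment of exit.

Step 1: enter (7,7), '.' pass, move up to (6,7)
Step 2: enter (6,7), '.' pass, move up to (5,7)
Step 3: enter (5,7), '.' pass, move up to (4,7)
Step 4: enter (4,7), '.' pass, move up to (3,7)
Step 5: enter (3,7), '.' pass, move up to (2,7)
Step 6: enter (2,7), '.' pass, move up to (1,7)
Step 7: enter (1,7), '.' pass, move up to (0,7)
Step 8: enter (0,7), '.' pass, move up to (-1,7)
Step 9: at (-1,7) — EXIT via top edge, pos 7

Answer: top 7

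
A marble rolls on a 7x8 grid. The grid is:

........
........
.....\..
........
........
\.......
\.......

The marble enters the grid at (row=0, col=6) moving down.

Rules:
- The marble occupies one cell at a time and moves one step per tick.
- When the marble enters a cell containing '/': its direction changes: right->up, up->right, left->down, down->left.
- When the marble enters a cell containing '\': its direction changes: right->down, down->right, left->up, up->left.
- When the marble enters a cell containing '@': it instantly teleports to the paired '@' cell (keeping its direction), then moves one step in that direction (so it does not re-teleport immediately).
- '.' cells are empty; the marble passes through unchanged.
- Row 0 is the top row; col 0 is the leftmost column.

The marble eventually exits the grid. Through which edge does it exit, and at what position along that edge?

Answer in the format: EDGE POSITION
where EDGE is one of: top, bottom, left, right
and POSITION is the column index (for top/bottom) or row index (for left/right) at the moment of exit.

Step 1: enter (0,6), '.' pass, move down to (1,6)
Step 2: enter (1,6), '.' pass, move down to (2,6)
Step 3: enter (2,6), '.' pass, move down to (3,6)
Step 4: enter (3,6), '.' pass, move down to (4,6)
Step 5: enter (4,6), '.' pass, move down to (5,6)
Step 6: enter (5,6), '.' pass, move down to (6,6)
Step 7: enter (6,6), '.' pass, move down to (7,6)
Step 8: at (7,6) — EXIT via bottom edge, pos 6

Answer: bottom 6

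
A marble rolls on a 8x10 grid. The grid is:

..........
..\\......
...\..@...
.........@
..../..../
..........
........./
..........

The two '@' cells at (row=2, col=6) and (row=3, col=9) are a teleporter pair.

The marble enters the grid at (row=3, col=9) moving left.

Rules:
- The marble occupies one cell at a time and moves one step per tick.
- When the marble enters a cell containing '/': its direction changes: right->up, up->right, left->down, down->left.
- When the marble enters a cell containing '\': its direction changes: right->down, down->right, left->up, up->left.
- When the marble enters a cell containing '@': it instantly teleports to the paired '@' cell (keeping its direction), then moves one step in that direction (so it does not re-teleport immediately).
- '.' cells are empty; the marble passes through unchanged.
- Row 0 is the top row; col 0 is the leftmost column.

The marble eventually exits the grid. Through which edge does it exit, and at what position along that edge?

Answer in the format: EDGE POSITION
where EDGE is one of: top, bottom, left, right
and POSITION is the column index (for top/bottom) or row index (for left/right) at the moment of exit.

Answer: top 2

Derivation:
Step 1: enter (3,9), '@' teleport (3,9)->(2,6), also enter (2,6), move left to (2,5)
Step 2: enter (2,5), '.' pass, move left to (2,4)
Step 3: enter (2,4), '.' pass, move left to (2,3)
Step 4: enter (2,3), '\' deflects left->up, move up to (1,3)
Step 5: enter (1,3), '\' deflects up->left, move left to (1,2)
Step 6: enter (1,2), '\' deflects left->up, move up to (0,2)
Step 7: enter (0,2), '.' pass, move up to (-1,2)
Step 8: at (-1,2) — EXIT via top edge, pos 2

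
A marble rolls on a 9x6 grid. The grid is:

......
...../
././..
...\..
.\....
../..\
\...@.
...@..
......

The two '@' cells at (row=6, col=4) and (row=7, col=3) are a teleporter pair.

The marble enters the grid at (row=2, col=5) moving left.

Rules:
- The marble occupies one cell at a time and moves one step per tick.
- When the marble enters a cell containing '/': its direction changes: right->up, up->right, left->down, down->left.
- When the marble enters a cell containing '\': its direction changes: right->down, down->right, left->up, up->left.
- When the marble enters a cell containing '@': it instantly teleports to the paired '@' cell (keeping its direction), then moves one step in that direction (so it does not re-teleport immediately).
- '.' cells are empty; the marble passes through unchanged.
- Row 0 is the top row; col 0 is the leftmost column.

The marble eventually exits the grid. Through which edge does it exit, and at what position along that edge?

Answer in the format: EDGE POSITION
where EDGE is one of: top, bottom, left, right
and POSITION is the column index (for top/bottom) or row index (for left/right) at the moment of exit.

Answer: right 3

Derivation:
Step 1: enter (2,5), '.' pass, move left to (2,4)
Step 2: enter (2,4), '.' pass, move left to (2,3)
Step 3: enter (2,3), '/' deflects left->down, move down to (3,3)
Step 4: enter (3,3), '\' deflects down->right, move right to (3,4)
Step 5: enter (3,4), '.' pass, move right to (3,5)
Step 6: enter (3,5), '.' pass, move right to (3,6)
Step 7: at (3,6) — EXIT via right edge, pos 3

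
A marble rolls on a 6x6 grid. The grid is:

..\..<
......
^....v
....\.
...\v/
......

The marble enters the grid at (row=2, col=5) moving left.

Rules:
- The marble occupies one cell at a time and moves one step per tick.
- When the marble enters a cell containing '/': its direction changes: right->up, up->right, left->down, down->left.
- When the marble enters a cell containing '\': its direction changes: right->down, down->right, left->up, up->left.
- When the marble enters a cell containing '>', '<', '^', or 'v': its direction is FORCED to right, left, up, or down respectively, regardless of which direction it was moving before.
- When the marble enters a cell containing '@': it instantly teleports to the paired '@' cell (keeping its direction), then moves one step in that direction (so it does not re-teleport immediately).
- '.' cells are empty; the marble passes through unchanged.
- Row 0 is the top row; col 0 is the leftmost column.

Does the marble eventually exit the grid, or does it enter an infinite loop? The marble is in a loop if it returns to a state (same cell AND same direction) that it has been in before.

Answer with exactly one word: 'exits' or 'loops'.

Step 1: enter (2,5), 'v' forces left->down, move down to (3,5)
Step 2: enter (3,5), '.' pass, move down to (4,5)
Step 3: enter (4,5), '/' deflects down->left, move left to (4,4)
Step 4: enter (4,4), 'v' forces left->down, move down to (5,4)
Step 5: enter (5,4), '.' pass, move down to (6,4)
Step 6: at (6,4) — EXIT via bottom edge, pos 4

Answer: exits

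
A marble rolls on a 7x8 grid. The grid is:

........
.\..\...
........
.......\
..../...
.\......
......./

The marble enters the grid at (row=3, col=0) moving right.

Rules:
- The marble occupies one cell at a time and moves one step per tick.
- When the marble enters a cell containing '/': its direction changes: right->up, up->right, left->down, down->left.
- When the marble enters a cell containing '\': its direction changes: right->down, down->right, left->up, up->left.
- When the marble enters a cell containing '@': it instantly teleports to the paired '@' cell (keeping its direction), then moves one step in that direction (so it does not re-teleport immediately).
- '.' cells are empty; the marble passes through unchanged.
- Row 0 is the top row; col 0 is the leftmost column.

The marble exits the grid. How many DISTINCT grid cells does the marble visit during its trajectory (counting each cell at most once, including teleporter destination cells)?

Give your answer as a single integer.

Answer: 18

Derivation:
Step 1: enter (3,0), '.' pass, move right to (3,1)
Step 2: enter (3,1), '.' pass, move right to (3,2)
Step 3: enter (3,2), '.' pass, move right to (3,3)
Step 4: enter (3,3), '.' pass, move right to (3,4)
Step 5: enter (3,4), '.' pass, move right to (3,5)
Step 6: enter (3,5), '.' pass, move right to (3,6)
Step 7: enter (3,6), '.' pass, move right to (3,7)
Step 8: enter (3,7), '\' deflects right->down, move down to (4,7)
Step 9: enter (4,7), '.' pass, move down to (5,7)
Step 10: enter (5,7), '.' pass, move down to (6,7)
Step 11: enter (6,7), '/' deflects down->left, move left to (6,6)
Step 12: enter (6,6), '.' pass, move left to (6,5)
Step 13: enter (6,5), '.' pass, move left to (6,4)
Step 14: enter (6,4), '.' pass, move left to (6,3)
Step 15: enter (6,3), '.' pass, move left to (6,2)
Step 16: enter (6,2), '.' pass, move left to (6,1)
Step 17: enter (6,1), '.' pass, move left to (6,0)
Step 18: enter (6,0), '.' pass, move left to (6,-1)
Step 19: at (6,-1) — EXIT via left edge, pos 6
Distinct cells visited: 18 (path length 18)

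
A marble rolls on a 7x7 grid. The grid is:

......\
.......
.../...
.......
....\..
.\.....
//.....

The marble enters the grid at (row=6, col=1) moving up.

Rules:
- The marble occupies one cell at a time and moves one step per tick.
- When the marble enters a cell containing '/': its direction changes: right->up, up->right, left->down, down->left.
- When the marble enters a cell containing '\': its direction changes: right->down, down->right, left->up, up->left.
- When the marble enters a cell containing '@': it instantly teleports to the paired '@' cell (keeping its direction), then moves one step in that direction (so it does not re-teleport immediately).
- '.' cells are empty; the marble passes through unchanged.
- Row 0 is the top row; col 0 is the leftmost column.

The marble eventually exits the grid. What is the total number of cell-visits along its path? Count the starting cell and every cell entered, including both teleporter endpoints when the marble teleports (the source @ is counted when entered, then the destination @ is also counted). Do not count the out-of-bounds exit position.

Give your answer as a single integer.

Answer: 6

Derivation:
Step 1: enter (6,1), '/' deflects up->right, move right to (6,2)
Step 2: enter (6,2), '.' pass, move right to (6,3)
Step 3: enter (6,3), '.' pass, move right to (6,4)
Step 4: enter (6,4), '.' pass, move right to (6,5)
Step 5: enter (6,5), '.' pass, move right to (6,6)
Step 6: enter (6,6), '.' pass, move right to (6,7)
Step 7: at (6,7) — EXIT via right edge, pos 6
Path length (cell visits): 6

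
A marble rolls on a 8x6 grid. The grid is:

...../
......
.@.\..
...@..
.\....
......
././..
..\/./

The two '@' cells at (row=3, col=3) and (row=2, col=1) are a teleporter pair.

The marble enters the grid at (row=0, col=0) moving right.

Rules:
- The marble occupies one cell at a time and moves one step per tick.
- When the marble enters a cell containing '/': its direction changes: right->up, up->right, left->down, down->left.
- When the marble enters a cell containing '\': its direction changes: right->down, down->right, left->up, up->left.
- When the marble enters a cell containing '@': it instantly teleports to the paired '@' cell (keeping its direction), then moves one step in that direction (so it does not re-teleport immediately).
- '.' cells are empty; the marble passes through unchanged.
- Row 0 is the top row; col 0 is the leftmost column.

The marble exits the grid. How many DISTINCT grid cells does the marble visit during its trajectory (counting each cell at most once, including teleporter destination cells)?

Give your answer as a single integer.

Step 1: enter (0,0), '.' pass, move right to (0,1)
Step 2: enter (0,1), '.' pass, move right to (0,2)
Step 3: enter (0,2), '.' pass, move right to (0,3)
Step 4: enter (0,3), '.' pass, move right to (0,4)
Step 5: enter (0,4), '.' pass, move right to (0,5)
Step 6: enter (0,5), '/' deflects right->up, move up to (-1,5)
Step 7: at (-1,5) — EXIT via top edge, pos 5
Distinct cells visited: 6 (path length 6)

Answer: 6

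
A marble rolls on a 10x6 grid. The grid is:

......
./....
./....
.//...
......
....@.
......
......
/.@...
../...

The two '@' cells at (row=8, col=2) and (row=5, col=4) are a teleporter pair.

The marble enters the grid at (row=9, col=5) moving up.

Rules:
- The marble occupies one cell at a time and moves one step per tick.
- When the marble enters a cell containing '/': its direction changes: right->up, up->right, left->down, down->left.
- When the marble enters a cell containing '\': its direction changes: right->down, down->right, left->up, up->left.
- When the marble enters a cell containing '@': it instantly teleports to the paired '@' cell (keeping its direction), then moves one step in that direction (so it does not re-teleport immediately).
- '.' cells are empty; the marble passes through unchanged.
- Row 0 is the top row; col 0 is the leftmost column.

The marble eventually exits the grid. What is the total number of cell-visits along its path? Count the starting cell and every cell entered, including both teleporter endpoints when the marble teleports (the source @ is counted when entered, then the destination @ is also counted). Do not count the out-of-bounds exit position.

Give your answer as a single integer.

Answer: 10

Derivation:
Step 1: enter (9,5), '.' pass, move up to (8,5)
Step 2: enter (8,5), '.' pass, move up to (7,5)
Step 3: enter (7,5), '.' pass, move up to (6,5)
Step 4: enter (6,5), '.' pass, move up to (5,5)
Step 5: enter (5,5), '.' pass, move up to (4,5)
Step 6: enter (4,5), '.' pass, move up to (3,5)
Step 7: enter (3,5), '.' pass, move up to (2,5)
Step 8: enter (2,5), '.' pass, move up to (1,5)
Step 9: enter (1,5), '.' pass, move up to (0,5)
Step 10: enter (0,5), '.' pass, move up to (-1,5)
Step 11: at (-1,5) — EXIT via top edge, pos 5
Path length (cell visits): 10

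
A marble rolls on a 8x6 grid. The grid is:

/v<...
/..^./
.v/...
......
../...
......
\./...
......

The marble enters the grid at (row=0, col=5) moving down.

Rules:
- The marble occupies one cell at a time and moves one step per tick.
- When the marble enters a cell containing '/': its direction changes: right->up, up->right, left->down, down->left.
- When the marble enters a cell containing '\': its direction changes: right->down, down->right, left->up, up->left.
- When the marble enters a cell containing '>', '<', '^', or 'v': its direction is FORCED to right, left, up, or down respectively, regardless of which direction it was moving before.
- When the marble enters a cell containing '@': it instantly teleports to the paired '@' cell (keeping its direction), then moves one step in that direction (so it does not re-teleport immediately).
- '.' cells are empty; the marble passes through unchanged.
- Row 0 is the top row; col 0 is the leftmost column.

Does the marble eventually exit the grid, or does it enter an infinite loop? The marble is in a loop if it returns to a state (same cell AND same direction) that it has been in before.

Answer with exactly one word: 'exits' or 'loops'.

Answer: exits

Derivation:
Step 1: enter (0,5), '.' pass, move down to (1,5)
Step 2: enter (1,5), '/' deflects down->left, move left to (1,4)
Step 3: enter (1,4), '.' pass, move left to (1,3)
Step 4: enter (1,3), '^' forces left->up, move up to (0,3)
Step 5: enter (0,3), '.' pass, move up to (-1,3)
Step 6: at (-1,3) — EXIT via top edge, pos 3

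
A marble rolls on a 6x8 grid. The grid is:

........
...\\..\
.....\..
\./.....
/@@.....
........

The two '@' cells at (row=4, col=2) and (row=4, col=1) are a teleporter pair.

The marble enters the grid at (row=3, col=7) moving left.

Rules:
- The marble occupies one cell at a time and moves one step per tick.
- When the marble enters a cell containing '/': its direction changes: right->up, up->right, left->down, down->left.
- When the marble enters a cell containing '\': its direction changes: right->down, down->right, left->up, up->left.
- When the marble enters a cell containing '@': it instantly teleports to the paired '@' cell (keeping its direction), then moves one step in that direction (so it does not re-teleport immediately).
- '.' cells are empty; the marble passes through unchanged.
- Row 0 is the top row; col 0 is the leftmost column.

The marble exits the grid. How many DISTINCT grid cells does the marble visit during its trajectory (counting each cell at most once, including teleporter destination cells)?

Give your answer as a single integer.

Step 1: enter (3,7), '.' pass, move left to (3,6)
Step 2: enter (3,6), '.' pass, move left to (3,5)
Step 3: enter (3,5), '.' pass, move left to (3,4)
Step 4: enter (3,4), '.' pass, move left to (3,3)
Step 5: enter (3,3), '.' pass, move left to (3,2)
Step 6: enter (3,2), '/' deflects left->down, move down to (4,2)
Step 7: enter (4,2), '@' teleport (4,2)->(4,1), also enter (4,1), move down to (5,1)
Step 8: enter (5,1), '.' pass, move down to (6,1)
Step 9: at (6,1) — EXIT via bottom edge, pos 1
Distinct cells visited: 9 (path length 9)

Answer: 9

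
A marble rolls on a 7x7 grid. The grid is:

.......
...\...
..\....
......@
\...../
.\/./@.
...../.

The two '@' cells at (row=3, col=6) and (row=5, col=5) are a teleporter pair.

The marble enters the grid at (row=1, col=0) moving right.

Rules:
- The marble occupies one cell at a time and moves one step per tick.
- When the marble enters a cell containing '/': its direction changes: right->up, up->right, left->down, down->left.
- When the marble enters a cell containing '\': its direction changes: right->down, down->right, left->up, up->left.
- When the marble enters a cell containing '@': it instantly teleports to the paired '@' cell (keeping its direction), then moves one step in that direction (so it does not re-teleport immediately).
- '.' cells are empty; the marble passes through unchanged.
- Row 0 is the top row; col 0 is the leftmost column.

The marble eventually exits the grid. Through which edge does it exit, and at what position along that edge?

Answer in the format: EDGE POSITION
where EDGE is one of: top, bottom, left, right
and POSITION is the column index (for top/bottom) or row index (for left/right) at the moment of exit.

Answer: bottom 3

Derivation:
Step 1: enter (1,0), '.' pass, move right to (1,1)
Step 2: enter (1,1), '.' pass, move right to (1,2)
Step 3: enter (1,2), '.' pass, move right to (1,3)
Step 4: enter (1,3), '\' deflects right->down, move down to (2,3)
Step 5: enter (2,3), '.' pass, move down to (3,3)
Step 6: enter (3,3), '.' pass, move down to (4,3)
Step 7: enter (4,3), '.' pass, move down to (5,3)
Step 8: enter (5,3), '.' pass, move down to (6,3)
Step 9: enter (6,3), '.' pass, move down to (7,3)
Step 10: at (7,3) — EXIT via bottom edge, pos 3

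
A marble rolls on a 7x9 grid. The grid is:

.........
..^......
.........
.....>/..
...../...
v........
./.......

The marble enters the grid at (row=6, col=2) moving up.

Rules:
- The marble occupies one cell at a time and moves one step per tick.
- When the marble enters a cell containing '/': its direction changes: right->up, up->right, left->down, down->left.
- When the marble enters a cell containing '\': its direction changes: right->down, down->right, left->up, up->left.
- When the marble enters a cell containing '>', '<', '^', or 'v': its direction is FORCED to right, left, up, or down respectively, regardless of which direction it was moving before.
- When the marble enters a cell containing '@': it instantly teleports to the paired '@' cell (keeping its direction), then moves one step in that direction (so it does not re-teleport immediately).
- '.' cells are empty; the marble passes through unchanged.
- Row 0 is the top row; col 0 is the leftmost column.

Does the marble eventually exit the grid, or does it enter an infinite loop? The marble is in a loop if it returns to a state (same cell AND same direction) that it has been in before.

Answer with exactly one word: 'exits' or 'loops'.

Answer: exits

Derivation:
Step 1: enter (6,2), '.' pass, move up to (5,2)
Step 2: enter (5,2), '.' pass, move up to (4,2)
Step 3: enter (4,2), '.' pass, move up to (3,2)
Step 4: enter (3,2), '.' pass, move up to (2,2)
Step 5: enter (2,2), '.' pass, move up to (1,2)
Step 6: enter (1,2), '^' forces up->up, move up to (0,2)
Step 7: enter (0,2), '.' pass, move up to (-1,2)
Step 8: at (-1,2) — EXIT via top edge, pos 2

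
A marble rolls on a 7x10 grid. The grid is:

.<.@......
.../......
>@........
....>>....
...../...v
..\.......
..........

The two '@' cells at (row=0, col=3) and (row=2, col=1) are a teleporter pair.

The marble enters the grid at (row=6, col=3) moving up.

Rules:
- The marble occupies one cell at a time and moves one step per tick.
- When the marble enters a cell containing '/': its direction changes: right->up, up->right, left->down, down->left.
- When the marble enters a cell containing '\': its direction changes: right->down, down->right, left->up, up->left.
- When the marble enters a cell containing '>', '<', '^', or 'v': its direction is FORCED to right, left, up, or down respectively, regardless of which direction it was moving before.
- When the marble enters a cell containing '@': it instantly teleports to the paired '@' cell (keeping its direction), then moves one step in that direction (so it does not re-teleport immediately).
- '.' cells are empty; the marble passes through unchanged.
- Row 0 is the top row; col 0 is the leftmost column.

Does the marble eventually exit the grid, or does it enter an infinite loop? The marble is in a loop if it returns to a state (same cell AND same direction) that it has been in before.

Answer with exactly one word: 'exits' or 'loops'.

Answer: exits

Derivation:
Step 1: enter (6,3), '.' pass, move up to (5,3)
Step 2: enter (5,3), '.' pass, move up to (4,3)
Step 3: enter (4,3), '.' pass, move up to (3,3)
Step 4: enter (3,3), '.' pass, move up to (2,3)
Step 5: enter (2,3), '.' pass, move up to (1,3)
Step 6: enter (1,3), '/' deflects up->right, move right to (1,4)
Step 7: enter (1,4), '.' pass, move right to (1,5)
Step 8: enter (1,5), '.' pass, move right to (1,6)
Step 9: enter (1,6), '.' pass, move right to (1,7)
Step 10: enter (1,7), '.' pass, move right to (1,8)
Step 11: enter (1,8), '.' pass, move right to (1,9)
Step 12: enter (1,9), '.' pass, move right to (1,10)
Step 13: at (1,10) — EXIT via right edge, pos 1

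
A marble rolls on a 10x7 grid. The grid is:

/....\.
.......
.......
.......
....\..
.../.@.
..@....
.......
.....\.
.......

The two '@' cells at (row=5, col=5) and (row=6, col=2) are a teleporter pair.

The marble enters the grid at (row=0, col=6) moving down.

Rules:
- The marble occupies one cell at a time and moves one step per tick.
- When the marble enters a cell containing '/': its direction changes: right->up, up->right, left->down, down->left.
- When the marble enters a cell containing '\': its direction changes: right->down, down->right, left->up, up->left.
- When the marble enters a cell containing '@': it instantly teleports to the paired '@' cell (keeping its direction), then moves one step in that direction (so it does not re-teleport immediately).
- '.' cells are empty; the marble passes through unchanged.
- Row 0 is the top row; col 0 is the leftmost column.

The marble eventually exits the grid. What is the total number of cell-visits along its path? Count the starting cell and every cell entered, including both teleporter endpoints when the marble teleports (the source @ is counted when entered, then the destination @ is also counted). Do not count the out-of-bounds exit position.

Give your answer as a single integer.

Answer: 10

Derivation:
Step 1: enter (0,6), '.' pass, move down to (1,6)
Step 2: enter (1,6), '.' pass, move down to (2,6)
Step 3: enter (2,6), '.' pass, move down to (3,6)
Step 4: enter (3,6), '.' pass, move down to (4,6)
Step 5: enter (4,6), '.' pass, move down to (5,6)
Step 6: enter (5,6), '.' pass, move down to (6,6)
Step 7: enter (6,6), '.' pass, move down to (7,6)
Step 8: enter (7,6), '.' pass, move down to (8,6)
Step 9: enter (8,6), '.' pass, move down to (9,6)
Step 10: enter (9,6), '.' pass, move down to (10,6)
Step 11: at (10,6) — EXIT via bottom edge, pos 6
Path length (cell visits): 10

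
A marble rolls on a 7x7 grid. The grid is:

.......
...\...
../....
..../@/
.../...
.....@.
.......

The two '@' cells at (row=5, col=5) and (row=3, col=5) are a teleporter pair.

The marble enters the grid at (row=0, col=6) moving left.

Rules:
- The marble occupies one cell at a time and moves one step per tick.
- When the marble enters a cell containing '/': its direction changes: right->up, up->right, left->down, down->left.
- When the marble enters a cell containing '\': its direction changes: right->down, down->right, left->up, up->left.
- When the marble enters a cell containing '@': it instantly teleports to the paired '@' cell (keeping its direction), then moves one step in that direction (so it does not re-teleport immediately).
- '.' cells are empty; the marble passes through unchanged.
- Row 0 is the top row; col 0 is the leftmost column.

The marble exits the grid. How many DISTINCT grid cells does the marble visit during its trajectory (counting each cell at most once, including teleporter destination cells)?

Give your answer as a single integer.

Step 1: enter (0,6), '.' pass, move left to (0,5)
Step 2: enter (0,5), '.' pass, move left to (0,4)
Step 3: enter (0,4), '.' pass, move left to (0,3)
Step 4: enter (0,3), '.' pass, move left to (0,2)
Step 5: enter (0,2), '.' pass, move left to (0,1)
Step 6: enter (0,1), '.' pass, move left to (0,0)
Step 7: enter (0,0), '.' pass, move left to (0,-1)
Step 8: at (0,-1) — EXIT via left edge, pos 0
Distinct cells visited: 7 (path length 7)

Answer: 7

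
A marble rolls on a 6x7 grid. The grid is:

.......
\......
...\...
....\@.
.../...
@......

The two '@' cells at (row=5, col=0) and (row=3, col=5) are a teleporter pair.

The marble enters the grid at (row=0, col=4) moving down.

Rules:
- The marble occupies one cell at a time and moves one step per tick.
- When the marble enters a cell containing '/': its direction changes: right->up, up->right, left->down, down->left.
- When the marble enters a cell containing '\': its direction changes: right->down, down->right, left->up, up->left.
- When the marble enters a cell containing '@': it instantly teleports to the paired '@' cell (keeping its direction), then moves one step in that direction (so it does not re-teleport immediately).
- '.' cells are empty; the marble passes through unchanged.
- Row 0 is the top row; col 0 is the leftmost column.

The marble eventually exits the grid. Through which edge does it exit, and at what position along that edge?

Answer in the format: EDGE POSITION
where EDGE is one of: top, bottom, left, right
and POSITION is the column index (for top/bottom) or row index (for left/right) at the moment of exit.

Step 1: enter (0,4), '.' pass, move down to (1,4)
Step 2: enter (1,4), '.' pass, move down to (2,4)
Step 3: enter (2,4), '.' pass, move down to (3,4)
Step 4: enter (3,4), '\' deflects down->right, move right to (3,5)
Step 5: enter (3,5), '@' teleport (3,5)->(5,0), also enter (5,0), move right to (5,1)
Step 6: enter (5,1), '.' pass, move right to (5,2)
Step 7: enter (5,2), '.' pass, move right to (5,3)
Step 8: enter (5,3), '.' pass, move right to (5,4)
Step 9: enter (5,4), '.' pass, move right to (5,5)
Step 10: enter (5,5), '.' pass, move right to (5,6)
Step 11: enter (5,6), '.' pass, move right to (5,7)
Step 12: at (5,7) — EXIT via right edge, pos 5

Answer: right 5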